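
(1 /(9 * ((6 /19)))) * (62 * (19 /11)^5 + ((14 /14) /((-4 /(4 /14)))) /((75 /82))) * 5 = 1531217967821 /913159170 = 1676.84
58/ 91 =0.64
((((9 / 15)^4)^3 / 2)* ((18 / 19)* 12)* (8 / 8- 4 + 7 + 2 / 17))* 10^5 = 25713241344 / 5046875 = 5094.88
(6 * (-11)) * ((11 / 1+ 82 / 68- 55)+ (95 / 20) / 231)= 671887 / 238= 2823.05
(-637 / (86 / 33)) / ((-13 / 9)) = 169.22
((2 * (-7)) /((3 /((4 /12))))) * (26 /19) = -364 /171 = -2.13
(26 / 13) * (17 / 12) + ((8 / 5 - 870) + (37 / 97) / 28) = -35262631 / 40740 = -865.55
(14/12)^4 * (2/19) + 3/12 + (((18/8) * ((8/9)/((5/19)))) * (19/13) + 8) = 15647639/800280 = 19.55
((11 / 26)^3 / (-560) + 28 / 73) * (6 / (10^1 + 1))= 826483551 / 3951787840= 0.21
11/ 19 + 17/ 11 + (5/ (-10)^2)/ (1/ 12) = 2847/ 1045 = 2.72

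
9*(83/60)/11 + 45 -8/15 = 45.60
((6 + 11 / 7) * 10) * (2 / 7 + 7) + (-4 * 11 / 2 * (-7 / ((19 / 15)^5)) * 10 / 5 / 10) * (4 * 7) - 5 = 98411676715 / 121328851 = 811.12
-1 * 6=-6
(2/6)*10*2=20/3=6.67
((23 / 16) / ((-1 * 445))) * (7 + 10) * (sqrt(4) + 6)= -391 / 890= -0.44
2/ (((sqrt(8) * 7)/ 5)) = 5 * sqrt(2)/ 14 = 0.51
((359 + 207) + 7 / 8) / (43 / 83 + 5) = 376405 / 3664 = 102.73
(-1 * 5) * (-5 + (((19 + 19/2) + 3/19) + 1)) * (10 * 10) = -234250/19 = -12328.95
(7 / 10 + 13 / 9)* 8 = 772 / 45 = 17.16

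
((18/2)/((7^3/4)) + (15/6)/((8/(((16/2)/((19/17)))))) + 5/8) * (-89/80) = -13766253/4170880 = -3.30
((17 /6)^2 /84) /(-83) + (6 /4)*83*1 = 31248215 /250992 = 124.50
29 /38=0.76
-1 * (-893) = 893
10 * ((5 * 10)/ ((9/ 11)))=5500/ 9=611.11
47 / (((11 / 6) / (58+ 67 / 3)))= 22654 / 11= 2059.45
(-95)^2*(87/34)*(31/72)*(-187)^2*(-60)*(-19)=1585494717125/4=396373679281.25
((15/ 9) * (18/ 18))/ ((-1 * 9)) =-5/ 27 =-0.19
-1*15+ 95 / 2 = 65 / 2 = 32.50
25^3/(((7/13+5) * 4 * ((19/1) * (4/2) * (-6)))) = -203125/65664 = -3.09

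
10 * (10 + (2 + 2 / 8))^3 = 588245 / 32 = 18382.66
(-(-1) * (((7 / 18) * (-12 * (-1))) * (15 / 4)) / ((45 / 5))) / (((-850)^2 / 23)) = 161 / 2601000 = 0.00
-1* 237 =-237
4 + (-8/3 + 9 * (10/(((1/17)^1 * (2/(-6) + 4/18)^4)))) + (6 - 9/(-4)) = 120460075/12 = 10038339.58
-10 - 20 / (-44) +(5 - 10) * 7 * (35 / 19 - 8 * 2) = 101570 / 209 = 485.98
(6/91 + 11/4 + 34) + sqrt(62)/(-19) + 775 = 811.40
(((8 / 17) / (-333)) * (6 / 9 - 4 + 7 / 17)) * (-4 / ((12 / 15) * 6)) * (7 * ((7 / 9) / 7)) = -20860 / 7795197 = -0.00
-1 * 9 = -9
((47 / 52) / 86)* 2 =47 / 2236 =0.02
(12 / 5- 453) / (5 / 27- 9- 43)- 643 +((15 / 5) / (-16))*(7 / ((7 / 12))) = -17810771 / 27980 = -636.55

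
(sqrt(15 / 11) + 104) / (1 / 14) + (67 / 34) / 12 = 14 * sqrt(165) / 11 + 594115 / 408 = 1472.51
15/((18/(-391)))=-1955/6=-325.83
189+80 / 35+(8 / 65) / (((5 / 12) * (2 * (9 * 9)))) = 11749837 / 61425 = 191.29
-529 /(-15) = 35.27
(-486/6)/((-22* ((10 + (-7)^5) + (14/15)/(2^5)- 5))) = -9720/44357203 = -0.00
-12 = -12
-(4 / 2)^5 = -32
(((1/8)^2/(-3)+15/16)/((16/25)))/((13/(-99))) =-147675/13312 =-11.09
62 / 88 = 31 / 44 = 0.70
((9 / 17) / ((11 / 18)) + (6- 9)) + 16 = 2593 / 187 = 13.87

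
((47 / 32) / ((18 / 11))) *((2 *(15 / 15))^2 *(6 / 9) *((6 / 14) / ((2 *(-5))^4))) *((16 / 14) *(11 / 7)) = 5687 / 30870000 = 0.00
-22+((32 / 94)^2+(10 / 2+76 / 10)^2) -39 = 5405196 / 55225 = 97.88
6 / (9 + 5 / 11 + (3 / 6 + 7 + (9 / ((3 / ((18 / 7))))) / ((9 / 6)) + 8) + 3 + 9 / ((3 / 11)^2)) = 924 / 23731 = 0.04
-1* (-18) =18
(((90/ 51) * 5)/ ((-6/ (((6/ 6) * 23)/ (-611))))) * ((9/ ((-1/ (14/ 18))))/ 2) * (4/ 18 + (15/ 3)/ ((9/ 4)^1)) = -44275/ 93483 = -0.47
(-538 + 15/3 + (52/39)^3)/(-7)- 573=-93970/189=-497.20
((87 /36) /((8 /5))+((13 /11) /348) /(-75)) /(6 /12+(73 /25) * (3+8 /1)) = 3469021 /74921616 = 0.05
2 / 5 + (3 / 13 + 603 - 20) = 37936 / 65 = 583.63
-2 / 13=-0.15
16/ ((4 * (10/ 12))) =24/ 5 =4.80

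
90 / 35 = 18 / 7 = 2.57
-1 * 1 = -1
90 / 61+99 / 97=14769 / 5917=2.50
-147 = -147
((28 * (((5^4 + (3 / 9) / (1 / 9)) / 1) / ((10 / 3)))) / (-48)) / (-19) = 1099 / 190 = 5.78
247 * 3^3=6669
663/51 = 13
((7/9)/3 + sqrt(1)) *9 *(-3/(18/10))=-170/9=-18.89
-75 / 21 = -25 / 7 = -3.57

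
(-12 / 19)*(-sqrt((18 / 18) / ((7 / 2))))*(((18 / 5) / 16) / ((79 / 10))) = 27*sqrt(14) / 10507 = 0.01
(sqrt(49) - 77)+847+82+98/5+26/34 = 74746/85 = 879.36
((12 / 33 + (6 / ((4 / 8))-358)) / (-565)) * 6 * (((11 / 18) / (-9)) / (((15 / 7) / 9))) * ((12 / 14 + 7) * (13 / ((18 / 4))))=-23.76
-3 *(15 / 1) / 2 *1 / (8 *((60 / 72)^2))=-81 / 20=-4.05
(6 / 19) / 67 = 6 / 1273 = 0.00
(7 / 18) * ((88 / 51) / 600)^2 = 847 / 263351250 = 0.00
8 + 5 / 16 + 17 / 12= 467 / 48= 9.73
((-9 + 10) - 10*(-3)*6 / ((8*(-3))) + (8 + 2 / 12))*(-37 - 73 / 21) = -4250 / 63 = -67.46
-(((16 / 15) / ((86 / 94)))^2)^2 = -319794774016 / 173076800625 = -1.85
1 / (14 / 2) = 1 / 7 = 0.14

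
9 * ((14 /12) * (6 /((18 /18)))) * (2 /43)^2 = 252 /1849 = 0.14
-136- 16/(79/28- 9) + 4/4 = -22907/173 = -132.41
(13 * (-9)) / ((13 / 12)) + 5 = -103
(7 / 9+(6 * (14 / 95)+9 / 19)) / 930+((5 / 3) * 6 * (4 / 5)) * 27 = 85877113 / 397575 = 216.00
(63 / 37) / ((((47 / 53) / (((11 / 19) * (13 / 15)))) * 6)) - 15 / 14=-1053352 / 1156435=-0.91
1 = 1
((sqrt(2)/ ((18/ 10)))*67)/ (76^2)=335*sqrt(2)/ 51984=0.01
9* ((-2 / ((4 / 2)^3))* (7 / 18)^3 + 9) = 209609 / 2592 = 80.87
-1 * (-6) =6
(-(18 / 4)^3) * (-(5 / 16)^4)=455625 / 524288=0.87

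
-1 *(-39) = 39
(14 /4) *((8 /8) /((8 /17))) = 119 /16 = 7.44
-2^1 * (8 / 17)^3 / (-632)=128 / 388127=0.00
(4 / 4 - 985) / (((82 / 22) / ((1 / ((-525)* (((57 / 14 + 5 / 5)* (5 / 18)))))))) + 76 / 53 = 842404 / 470375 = 1.79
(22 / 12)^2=121 / 36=3.36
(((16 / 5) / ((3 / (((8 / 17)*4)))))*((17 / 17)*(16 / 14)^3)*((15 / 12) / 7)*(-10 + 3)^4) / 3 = 65536 / 153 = 428.34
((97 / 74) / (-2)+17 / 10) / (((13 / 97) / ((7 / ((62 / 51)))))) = 26768217 / 596440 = 44.88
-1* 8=-8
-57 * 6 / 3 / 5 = -114 / 5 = -22.80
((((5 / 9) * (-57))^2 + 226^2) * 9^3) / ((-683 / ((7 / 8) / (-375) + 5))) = -189738558999 / 683000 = -277801.70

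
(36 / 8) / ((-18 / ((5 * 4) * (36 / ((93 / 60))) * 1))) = -3600 / 31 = -116.13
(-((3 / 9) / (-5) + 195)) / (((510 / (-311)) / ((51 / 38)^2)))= 3864797 / 18050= 214.12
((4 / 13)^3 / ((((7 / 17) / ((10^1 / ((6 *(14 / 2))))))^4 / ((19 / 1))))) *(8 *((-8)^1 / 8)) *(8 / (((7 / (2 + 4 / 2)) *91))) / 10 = -1624984576000 / 653489822521809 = -0.00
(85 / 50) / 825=17 / 8250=0.00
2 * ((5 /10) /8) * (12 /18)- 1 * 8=-95 /12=-7.92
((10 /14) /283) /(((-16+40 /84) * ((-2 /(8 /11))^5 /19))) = 0.00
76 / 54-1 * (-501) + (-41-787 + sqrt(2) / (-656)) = -325.59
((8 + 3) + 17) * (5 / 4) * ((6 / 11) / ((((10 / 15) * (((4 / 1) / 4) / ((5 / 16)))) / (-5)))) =-7875 / 176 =-44.74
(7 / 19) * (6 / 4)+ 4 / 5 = 257 / 190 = 1.35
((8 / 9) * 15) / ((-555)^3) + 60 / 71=6154338932 / 7282635075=0.85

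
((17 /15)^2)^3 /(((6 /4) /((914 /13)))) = 44123476132 /444234375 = 99.32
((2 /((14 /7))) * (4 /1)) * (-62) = -248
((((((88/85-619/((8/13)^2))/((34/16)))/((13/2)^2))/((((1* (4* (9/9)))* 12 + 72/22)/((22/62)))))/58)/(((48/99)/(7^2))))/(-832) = 579555795357/2197735346094080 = 0.00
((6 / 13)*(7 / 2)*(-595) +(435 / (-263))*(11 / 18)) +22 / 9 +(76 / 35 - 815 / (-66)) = -11197631539 / 11846835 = -945.20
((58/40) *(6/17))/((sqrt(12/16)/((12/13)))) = 348 *sqrt(3)/1105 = 0.55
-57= -57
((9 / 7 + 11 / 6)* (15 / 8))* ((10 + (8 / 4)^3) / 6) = 17.54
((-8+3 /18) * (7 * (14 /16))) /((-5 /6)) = 2303 /40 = 57.58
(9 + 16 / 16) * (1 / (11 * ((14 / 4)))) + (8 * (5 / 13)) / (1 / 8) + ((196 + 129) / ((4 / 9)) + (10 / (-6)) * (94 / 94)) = 9062555 / 12012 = 754.46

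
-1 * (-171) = 171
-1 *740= -740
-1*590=-590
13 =13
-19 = -19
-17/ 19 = -0.89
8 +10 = 18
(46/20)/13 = 23/130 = 0.18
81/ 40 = 2.02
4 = 4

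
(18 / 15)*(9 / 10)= 1.08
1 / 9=0.11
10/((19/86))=45.26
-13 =-13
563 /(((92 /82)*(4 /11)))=253913 /184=1379.96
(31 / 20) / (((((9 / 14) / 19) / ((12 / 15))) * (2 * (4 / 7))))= 32.07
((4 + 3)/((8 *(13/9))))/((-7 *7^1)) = -0.01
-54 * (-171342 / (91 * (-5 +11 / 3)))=-6939351 / 91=-76256.60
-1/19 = -0.05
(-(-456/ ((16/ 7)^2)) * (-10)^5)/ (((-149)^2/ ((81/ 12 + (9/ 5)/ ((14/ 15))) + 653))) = -23100853125/ 88804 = -260133.02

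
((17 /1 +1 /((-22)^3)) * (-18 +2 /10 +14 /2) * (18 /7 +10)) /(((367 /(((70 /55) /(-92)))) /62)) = 60603822 /11234971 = 5.39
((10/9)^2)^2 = 10000/6561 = 1.52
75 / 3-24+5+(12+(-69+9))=-42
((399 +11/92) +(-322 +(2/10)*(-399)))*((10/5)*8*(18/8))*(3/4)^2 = -99873/1840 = -54.28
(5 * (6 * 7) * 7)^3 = 3176523000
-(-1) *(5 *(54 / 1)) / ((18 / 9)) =135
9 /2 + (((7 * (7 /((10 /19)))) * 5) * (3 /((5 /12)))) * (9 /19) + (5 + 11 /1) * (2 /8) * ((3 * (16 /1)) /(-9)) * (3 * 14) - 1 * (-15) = 7111 /10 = 711.10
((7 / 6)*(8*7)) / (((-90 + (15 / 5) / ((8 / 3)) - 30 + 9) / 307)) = -481376 / 2637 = -182.55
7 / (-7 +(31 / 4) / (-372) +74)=336 / 3215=0.10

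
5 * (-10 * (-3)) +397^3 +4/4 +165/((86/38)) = 62570996.91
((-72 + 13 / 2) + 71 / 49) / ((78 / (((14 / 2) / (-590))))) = 6277 / 644280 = 0.01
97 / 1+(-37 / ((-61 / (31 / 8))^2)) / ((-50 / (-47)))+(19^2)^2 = 1552911538421 / 11907200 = 130417.86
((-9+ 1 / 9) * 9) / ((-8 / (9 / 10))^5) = 59049 / 40960000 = 0.00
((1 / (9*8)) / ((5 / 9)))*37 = 0.92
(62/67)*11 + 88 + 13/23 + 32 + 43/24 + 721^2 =19230701255/36984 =519973.54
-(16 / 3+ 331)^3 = -1027243729 / 27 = -38046064.04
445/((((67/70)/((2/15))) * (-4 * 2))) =-3115/402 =-7.75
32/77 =0.42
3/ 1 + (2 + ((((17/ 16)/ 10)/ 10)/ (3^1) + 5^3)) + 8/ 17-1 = 10565089/ 81600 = 129.47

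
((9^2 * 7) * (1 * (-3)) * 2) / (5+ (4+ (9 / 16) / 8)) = -16128 / 43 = -375.07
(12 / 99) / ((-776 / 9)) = -0.00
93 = 93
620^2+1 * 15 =384415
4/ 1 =4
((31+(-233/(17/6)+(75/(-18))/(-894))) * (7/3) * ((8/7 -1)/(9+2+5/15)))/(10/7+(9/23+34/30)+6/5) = -752130659/2073128784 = -0.36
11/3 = 3.67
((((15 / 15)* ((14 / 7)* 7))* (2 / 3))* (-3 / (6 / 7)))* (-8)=784 / 3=261.33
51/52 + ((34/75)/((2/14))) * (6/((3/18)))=149787/1300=115.22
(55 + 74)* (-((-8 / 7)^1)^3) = 66048 / 343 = 192.56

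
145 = 145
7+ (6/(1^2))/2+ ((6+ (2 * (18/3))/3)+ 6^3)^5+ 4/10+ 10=589579257396.40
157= 157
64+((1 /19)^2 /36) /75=62380801 /974700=64.00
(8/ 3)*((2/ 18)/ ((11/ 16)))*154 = 1792/ 27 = 66.37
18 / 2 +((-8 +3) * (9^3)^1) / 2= -3627 / 2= -1813.50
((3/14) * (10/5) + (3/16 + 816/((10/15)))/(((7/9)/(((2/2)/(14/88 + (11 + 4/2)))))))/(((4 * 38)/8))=648687/102676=6.32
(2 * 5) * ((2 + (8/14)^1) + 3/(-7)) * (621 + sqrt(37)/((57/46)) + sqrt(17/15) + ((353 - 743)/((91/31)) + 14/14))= 10 * sqrt(255)/7 + 2300 * sqrt(37)/133 + 513600/49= 10609.64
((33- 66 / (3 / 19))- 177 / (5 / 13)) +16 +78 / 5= -4068 / 5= -813.60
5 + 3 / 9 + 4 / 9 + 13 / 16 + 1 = 1093 / 144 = 7.59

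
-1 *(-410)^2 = -168100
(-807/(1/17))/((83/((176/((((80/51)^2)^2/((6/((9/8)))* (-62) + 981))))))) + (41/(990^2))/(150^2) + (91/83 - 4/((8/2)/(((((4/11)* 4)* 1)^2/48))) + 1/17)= -3124738.28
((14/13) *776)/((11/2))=21728/143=151.94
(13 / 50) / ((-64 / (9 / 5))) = -117 / 16000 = -0.01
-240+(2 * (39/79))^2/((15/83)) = -7320876/31205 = -234.61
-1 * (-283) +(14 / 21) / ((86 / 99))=12202 / 43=283.77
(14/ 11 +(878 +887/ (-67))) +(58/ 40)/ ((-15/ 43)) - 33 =183264761/ 221100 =828.88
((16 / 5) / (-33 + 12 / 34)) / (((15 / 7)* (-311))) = 1904 / 12945375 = 0.00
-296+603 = 307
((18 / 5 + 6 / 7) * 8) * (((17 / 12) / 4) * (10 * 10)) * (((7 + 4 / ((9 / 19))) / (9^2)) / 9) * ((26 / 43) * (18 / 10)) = 6389552 / 219429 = 29.12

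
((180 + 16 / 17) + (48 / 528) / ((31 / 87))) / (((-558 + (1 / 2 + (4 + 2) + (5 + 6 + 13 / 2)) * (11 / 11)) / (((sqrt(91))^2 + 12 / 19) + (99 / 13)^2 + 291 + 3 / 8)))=-11899320977875 / 79519721424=-149.64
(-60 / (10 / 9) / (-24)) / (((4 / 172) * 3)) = 129 / 4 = 32.25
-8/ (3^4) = -8/ 81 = -0.10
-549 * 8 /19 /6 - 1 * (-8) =-580 /19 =-30.53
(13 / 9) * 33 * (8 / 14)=572 / 21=27.24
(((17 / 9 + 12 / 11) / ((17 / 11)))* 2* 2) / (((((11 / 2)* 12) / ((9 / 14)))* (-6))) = -295 / 23562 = -0.01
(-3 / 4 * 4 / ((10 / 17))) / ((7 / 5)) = -3.64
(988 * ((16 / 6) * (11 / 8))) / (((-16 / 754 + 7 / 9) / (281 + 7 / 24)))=6915110059 / 5134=1346924.44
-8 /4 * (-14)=28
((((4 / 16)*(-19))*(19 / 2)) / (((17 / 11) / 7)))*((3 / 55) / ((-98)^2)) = -1083 / 932960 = -0.00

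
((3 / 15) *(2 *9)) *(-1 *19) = -68.40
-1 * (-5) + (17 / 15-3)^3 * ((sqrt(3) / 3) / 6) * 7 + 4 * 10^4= 40005-76832 * sqrt(3) / 30375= 40000.62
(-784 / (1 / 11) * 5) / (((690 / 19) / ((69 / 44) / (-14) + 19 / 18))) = -695723 / 621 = -1120.33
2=2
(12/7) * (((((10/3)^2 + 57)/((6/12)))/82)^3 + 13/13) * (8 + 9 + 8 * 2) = 1763707352/5582601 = 315.93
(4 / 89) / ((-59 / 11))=-44 / 5251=-0.01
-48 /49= -0.98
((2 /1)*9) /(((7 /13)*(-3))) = -78 /7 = -11.14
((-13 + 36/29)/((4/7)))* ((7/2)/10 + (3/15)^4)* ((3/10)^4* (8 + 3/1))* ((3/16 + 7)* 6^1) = -27.80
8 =8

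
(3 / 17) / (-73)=-3 / 1241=-0.00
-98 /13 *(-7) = 686 /13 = 52.77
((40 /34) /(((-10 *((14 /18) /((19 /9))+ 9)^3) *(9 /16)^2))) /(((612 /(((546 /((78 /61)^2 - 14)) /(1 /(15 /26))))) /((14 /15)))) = 20009513776 /1138928272438815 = 0.00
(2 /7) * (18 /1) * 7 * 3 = 108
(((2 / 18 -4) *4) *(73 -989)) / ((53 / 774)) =11028640 / 53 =208087.55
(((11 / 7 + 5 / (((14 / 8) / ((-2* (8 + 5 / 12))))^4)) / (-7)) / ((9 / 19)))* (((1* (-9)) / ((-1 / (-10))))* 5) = 7908880808350 / 1361367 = 5809514.12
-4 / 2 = -2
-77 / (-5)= 77 / 5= 15.40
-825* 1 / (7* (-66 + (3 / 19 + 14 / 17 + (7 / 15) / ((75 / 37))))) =1.82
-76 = -76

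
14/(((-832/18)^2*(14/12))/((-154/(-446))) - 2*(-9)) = 18711/9671929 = 0.00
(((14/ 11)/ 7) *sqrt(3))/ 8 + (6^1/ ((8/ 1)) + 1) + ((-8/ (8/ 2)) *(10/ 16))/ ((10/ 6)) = sqrt(3)/ 44 + 1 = 1.04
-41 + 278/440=-8881/220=-40.37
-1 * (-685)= 685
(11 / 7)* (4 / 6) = 22 / 21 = 1.05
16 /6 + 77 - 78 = 5 /3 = 1.67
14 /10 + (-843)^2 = 3553252 /5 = 710650.40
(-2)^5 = -32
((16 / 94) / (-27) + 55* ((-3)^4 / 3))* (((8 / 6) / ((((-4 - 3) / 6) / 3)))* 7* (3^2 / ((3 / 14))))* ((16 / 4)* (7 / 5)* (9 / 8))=-2216121432 / 235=-9430303.97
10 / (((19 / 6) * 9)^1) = 20 / 57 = 0.35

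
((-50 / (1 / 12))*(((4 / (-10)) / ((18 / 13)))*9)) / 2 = 780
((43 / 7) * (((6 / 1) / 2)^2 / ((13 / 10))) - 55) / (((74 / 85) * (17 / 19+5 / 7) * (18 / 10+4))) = -9165125 / 5970172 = -1.54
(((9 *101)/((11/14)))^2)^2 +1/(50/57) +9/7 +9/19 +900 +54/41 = 7151105378546641012461/3991868650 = 1791418006338.12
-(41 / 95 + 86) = -8211 / 95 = -86.43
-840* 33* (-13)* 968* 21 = 7325398080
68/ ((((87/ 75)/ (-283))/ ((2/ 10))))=-96220/ 29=-3317.93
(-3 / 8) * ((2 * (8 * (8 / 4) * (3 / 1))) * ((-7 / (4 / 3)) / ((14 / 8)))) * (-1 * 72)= -7776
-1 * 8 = -8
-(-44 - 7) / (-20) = -51 / 20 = -2.55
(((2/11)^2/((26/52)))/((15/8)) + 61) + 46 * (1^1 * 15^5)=63400329529/1815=34931311.04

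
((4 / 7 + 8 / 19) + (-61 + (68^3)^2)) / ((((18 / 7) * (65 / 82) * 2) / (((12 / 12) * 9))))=539124382421451 / 2470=218268980737.43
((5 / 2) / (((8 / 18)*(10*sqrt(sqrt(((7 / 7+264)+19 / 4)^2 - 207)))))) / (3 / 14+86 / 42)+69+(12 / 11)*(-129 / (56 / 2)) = 27*1160929^(3 / 4) / 63021860+4926 / 77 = 63.99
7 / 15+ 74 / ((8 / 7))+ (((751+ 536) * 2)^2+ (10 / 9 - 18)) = 1192594379 / 180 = 6625524.33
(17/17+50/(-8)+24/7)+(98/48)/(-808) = -247591/135744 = -1.82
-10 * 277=-2770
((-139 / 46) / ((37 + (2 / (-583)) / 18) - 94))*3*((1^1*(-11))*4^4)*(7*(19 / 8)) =-6402085074 / 859855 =-7445.54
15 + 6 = 21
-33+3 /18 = -197 /6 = -32.83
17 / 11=1.55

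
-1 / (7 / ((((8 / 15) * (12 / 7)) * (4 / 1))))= -128 / 245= -0.52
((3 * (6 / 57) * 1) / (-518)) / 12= -1 / 19684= -0.00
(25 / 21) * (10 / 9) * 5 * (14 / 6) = 15.43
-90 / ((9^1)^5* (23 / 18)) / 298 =-10 / 2498283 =-0.00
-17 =-17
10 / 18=5 / 9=0.56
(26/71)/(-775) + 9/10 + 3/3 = 209043/110050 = 1.90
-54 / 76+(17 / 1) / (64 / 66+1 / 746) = 15257793 / 908390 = 16.80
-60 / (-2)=30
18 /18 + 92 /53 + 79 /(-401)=2.54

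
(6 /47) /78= 1 /611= 0.00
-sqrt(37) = -6.08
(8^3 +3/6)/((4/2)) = 1025/4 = 256.25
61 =61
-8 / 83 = -0.10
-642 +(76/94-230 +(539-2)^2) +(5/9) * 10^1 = 121613923/423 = 287503.36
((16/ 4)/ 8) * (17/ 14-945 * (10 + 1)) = -145513/ 28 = -5196.89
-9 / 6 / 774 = -1 / 516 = -0.00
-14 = -14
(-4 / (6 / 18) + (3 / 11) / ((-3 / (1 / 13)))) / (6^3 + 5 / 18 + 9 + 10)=-30906 / 605605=-0.05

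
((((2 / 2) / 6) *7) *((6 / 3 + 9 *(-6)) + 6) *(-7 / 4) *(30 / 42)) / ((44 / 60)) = 4025 / 44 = 91.48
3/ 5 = 0.60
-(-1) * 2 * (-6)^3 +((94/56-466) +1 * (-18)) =-25601/28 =-914.32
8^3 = 512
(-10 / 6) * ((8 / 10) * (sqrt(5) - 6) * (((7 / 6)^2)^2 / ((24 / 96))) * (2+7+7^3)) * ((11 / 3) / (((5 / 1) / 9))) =18593344 / 135 - 9296672 * sqrt(5) / 405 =86400.10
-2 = -2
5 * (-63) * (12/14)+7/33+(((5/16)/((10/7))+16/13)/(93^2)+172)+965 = 11440791779/13192608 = 867.21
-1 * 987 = -987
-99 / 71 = -1.39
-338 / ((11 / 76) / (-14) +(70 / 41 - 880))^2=-643232041088 / 1468046198338281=-0.00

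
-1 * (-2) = 2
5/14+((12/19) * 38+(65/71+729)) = 749747/994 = 754.27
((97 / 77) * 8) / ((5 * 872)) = 0.00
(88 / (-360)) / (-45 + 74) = -11 / 1305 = -0.01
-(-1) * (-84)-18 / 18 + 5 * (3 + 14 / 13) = -840 / 13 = -64.62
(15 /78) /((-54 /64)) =-80 /351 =-0.23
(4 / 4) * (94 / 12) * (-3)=-23.50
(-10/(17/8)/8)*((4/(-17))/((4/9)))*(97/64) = 4365/9248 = 0.47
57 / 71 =0.80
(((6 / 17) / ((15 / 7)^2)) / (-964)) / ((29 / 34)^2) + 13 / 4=197607311 / 60804300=3.25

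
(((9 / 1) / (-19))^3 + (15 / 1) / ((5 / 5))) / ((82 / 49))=2502822 / 281219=8.90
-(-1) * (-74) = -74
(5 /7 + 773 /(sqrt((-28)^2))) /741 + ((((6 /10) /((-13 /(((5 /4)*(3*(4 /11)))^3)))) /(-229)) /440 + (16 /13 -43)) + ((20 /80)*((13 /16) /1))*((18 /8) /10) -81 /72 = -42.81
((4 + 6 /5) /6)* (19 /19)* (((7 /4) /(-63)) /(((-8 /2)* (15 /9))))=13 /3600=0.00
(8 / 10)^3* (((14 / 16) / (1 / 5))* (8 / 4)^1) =112 / 25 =4.48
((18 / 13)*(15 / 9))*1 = 30 / 13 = 2.31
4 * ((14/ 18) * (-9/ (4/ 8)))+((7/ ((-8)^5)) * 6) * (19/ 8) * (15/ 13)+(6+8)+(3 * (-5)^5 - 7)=-16057898849/ 1703936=-9424.00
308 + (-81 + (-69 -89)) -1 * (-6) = 75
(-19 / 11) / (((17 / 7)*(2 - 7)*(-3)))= -133 / 2805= -0.05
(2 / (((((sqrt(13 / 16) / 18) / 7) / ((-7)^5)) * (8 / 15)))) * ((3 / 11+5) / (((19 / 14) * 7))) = -3684766680 * sqrt(13) / 2717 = -4889810.53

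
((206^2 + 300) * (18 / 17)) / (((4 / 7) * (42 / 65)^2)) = 189663.45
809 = 809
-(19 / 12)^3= -6859 / 1728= -3.97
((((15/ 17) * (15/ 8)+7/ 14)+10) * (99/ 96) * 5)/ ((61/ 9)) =2454705/ 265472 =9.25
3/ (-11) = -3/ 11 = -0.27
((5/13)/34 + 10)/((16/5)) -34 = -218323/7072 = -30.87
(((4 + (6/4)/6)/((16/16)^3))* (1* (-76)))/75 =-323/75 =-4.31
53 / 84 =0.63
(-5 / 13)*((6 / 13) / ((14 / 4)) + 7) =-3245 / 1183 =-2.74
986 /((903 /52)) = 51272 /903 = 56.78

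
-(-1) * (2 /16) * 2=1 /4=0.25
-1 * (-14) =14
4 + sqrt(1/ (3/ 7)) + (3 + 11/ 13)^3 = sqrt(21)/ 3 + 133788/ 2197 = 62.42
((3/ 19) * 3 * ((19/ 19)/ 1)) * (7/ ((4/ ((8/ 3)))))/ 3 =14/ 19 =0.74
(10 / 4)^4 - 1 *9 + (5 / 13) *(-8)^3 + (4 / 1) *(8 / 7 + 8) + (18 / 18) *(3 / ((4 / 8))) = -180965 / 1456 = -124.29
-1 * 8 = -8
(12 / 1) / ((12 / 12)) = 12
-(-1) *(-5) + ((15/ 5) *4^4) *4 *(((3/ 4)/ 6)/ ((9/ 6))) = 251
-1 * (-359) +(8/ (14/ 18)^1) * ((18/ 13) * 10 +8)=53117/ 91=583.70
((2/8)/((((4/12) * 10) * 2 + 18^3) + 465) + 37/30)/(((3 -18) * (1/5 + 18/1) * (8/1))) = -1399459/2478097440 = -0.00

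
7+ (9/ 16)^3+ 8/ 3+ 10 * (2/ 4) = 14.84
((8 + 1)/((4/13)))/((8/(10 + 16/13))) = 657/16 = 41.06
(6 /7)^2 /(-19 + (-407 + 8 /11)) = -198 /114611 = -0.00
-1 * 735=-735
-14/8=-1.75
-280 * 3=-840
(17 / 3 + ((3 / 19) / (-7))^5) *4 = 22.67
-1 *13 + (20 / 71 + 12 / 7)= -11.00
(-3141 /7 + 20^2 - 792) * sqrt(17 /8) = -5885 * sqrt(34) /28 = -1225.54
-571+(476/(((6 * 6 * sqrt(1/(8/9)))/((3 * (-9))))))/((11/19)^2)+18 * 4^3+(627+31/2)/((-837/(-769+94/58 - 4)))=28475338/24273 - 85918 * sqrt(2)/121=168.94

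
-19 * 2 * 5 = -190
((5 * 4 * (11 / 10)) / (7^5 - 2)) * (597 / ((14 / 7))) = 6567 / 16805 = 0.39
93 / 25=3.72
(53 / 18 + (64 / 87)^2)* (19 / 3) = 1002535 / 45414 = 22.08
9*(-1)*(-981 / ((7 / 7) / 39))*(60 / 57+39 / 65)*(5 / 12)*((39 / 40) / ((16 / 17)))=11947252707 / 48640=245626.08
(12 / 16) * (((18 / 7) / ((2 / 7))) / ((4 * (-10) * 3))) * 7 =-63 / 160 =-0.39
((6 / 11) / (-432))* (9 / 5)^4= -729 / 55000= -0.01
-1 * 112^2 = -12544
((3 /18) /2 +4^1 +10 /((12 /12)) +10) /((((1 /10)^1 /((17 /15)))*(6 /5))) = 24565 /108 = 227.45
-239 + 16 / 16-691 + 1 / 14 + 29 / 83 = -1079009 / 1162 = -928.58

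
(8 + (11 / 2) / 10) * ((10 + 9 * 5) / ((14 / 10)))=335.89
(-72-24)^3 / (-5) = 884736 / 5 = 176947.20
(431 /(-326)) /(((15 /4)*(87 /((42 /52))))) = -3017 /921765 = -0.00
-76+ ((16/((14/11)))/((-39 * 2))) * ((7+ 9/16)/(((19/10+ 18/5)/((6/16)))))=-110777/1456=-76.08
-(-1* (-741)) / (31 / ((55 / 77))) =-17.07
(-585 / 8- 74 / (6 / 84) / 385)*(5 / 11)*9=-300231 / 968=-310.16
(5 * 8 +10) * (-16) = -800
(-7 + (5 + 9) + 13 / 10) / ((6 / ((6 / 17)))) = 83 / 170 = 0.49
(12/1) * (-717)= -8604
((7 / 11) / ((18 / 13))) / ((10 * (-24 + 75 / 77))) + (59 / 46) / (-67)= -10396247 / 491794740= -0.02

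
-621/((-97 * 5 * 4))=0.32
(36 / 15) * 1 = 12 / 5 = 2.40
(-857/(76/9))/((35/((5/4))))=-7713/2128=-3.62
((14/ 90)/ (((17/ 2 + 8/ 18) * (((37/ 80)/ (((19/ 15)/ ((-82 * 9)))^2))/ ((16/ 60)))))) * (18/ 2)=11552/ 43452379125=0.00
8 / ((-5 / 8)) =-64 / 5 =-12.80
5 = 5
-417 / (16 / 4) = -417 / 4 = -104.25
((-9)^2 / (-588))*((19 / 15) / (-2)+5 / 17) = 1557 / 33320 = 0.05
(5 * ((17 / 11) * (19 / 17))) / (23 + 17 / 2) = 190 / 693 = 0.27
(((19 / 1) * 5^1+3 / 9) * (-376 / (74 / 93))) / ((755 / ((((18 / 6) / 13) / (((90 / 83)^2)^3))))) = -5239873363984963 / 618575180625000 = -8.47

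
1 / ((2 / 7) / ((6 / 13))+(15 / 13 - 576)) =-273 / 156764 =-0.00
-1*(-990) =990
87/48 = 29/16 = 1.81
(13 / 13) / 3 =1 / 3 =0.33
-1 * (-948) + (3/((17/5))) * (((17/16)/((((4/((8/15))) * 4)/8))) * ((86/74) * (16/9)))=315856/333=948.52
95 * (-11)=-1045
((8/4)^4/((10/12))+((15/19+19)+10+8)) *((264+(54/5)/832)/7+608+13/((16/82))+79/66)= 928070021237/22822800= 40664.16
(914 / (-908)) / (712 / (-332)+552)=-37931 / 20719652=-0.00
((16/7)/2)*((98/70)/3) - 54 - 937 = -14857/15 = -990.47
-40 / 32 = -5 / 4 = -1.25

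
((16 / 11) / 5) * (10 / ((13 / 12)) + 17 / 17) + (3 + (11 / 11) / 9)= 39172 / 6435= 6.09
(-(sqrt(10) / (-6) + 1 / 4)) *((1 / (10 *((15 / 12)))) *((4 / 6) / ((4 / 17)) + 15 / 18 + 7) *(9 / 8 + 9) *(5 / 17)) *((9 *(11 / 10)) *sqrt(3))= -2673 *sqrt(3) / 425 + 1782 *sqrt(30) / 425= 12.07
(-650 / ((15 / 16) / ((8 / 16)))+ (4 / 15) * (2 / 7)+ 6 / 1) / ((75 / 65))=-295.18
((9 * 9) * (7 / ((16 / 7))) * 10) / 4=19845 / 32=620.16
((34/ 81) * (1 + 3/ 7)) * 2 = 680/ 567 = 1.20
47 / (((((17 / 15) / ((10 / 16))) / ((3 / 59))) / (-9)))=-95175 / 8024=-11.86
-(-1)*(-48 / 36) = -4 / 3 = -1.33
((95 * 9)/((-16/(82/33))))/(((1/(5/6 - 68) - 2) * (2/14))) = 4709055/10208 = 461.31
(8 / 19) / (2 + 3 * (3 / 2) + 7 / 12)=96 / 1615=0.06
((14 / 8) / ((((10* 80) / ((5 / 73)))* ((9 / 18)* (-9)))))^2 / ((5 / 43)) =2107 / 221004288000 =0.00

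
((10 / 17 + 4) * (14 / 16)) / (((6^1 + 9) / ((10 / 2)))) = 91 / 68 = 1.34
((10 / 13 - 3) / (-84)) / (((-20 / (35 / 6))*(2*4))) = -29 / 29952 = -0.00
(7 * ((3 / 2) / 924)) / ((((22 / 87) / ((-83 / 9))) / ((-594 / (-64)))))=-21663 / 5632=-3.85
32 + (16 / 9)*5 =368 / 9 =40.89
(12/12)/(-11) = -0.09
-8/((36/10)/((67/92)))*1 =-335/207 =-1.62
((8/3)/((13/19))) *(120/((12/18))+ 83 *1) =39976/39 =1025.03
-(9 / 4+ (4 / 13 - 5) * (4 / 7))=157 / 364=0.43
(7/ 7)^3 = 1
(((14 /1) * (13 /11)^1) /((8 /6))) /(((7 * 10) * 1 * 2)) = 0.09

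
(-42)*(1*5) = -210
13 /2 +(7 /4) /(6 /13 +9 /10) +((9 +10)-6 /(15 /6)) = 21581 /885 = 24.39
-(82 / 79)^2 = -6724 / 6241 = -1.08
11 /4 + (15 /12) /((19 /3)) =56 /19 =2.95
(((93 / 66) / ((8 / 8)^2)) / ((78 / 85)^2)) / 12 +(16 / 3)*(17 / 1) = 90.81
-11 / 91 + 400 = 36389 / 91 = 399.88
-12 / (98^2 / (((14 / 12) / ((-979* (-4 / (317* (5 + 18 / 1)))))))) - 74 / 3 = -198813697 / 8059128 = -24.67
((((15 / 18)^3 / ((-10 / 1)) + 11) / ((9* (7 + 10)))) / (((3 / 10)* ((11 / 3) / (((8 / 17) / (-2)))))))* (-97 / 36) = 2292595 / 55619784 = 0.04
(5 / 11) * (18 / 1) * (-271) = -24390 / 11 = -2217.27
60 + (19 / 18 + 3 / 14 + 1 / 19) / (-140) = 10053217 / 167580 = 59.99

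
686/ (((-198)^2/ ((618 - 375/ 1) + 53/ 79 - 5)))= 718585/ 172062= 4.18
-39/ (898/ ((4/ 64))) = -39/ 14368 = -0.00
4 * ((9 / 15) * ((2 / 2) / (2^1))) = 6 / 5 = 1.20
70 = 70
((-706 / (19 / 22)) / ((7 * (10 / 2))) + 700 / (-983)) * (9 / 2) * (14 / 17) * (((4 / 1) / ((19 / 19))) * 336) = -190311883776 / 1587545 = -119878.10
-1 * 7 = -7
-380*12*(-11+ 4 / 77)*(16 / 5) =12301056 / 77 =159753.97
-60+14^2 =136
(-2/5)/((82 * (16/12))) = -3/820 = -0.00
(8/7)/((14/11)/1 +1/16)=1408/1645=0.86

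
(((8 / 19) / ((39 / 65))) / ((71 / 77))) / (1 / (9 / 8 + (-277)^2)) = 58396.04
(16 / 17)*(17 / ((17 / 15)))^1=240 / 17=14.12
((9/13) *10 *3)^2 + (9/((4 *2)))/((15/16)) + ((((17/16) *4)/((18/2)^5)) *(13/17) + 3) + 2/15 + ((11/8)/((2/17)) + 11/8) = 71652328933/159668496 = 448.76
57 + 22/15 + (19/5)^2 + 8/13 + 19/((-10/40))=-2416/975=-2.48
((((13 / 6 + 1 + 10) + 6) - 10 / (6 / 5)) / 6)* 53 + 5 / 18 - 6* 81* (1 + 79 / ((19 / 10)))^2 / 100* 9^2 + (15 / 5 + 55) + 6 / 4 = -713537.02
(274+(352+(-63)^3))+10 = -249411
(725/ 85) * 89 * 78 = 1006590/ 17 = 59211.18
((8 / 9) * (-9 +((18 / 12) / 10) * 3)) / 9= -38 / 45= -0.84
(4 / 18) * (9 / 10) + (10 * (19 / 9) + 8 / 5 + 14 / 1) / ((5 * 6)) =1.42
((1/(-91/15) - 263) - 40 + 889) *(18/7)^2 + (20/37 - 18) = 636211754/164983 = 3856.23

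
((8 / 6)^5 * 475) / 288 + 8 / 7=123896 / 15309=8.09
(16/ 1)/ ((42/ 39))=104/ 7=14.86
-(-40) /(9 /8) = 320 /9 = 35.56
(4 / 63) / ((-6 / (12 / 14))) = -4 / 441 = -0.01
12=12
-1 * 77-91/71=-5558/71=-78.28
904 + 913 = 1817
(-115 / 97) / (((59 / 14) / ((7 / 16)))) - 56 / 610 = -3000627 / 13964120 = -0.21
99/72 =11/8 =1.38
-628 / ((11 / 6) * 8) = -471 / 11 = -42.82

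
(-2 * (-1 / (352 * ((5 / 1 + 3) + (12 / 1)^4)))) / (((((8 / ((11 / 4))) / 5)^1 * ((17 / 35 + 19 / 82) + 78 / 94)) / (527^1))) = 177717575 / 1108309768192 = 0.00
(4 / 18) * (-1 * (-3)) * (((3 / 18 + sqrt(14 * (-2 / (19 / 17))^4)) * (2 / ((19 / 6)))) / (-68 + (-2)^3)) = -2312 * sqrt(14) / 130321- 1 / 1083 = -0.07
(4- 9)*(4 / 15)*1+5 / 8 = -17 / 24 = -0.71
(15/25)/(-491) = -0.00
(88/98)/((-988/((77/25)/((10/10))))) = -121/43225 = -0.00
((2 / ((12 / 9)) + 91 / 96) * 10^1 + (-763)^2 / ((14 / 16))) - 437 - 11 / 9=95748805 / 144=664922.26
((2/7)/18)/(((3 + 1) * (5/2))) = 1/630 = 0.00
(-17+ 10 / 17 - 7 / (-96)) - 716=-732.34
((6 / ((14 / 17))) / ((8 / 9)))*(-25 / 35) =-2295 / 392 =-5.85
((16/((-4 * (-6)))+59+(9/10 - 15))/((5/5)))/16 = 2.85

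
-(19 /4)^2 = -22.56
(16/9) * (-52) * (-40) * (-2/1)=-7395.56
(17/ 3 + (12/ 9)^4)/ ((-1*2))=-715/ 162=-4.41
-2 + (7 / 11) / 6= -125 / 66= -1.89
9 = 9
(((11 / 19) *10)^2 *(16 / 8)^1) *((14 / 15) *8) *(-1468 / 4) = -198943360 / 1083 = -183696.55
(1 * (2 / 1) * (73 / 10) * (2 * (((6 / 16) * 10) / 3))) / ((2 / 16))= 292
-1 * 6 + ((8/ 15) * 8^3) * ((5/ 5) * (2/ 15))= 6842/ 225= 30.41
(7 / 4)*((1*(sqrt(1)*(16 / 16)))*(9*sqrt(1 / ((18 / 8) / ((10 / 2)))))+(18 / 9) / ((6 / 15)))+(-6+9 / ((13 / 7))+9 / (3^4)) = 3607 / 468+21*sqrt(5) / 2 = 31.19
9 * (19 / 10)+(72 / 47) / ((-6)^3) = 24101 / 1410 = 17.09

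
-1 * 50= -50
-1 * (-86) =86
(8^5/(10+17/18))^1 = 589824/197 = 2994.03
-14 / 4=-7 / 2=-3.50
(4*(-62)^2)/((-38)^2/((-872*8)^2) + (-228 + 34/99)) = -18519596384256/274200517733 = -67.54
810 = 810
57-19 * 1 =38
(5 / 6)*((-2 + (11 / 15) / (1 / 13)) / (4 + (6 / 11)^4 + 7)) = 1654433 / 2922246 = 0.57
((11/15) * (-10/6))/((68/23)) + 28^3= 13434371/612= 21951.59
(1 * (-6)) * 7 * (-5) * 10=2100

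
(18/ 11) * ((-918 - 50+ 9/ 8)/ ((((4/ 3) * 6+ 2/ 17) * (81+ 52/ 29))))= -2.35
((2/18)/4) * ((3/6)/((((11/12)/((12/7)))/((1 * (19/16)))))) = 19/616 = 0.03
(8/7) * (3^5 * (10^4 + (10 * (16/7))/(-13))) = 1768728960/637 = 2776654.57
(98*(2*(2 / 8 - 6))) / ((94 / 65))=-73255 / 94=-779.31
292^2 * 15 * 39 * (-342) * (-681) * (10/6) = 19361702224800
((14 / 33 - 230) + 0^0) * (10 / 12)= -37715 / 198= -190.48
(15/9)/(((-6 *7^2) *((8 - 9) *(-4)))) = -5/3528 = -0.00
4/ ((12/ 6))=2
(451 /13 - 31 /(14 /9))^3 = 19400056703 /6028568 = 3218.02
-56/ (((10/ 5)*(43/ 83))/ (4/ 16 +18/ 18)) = -67.56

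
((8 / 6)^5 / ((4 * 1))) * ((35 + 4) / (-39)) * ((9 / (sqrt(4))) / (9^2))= -128 / 2187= -0.06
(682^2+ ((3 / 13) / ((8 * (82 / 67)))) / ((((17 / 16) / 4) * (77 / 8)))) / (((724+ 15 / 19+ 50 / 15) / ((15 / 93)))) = 103.03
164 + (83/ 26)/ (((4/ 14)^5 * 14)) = 472179/ 1664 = 283.76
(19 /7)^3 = 6859 /343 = 20.00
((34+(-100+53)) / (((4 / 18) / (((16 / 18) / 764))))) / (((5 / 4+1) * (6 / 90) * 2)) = -130 / 573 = -0.23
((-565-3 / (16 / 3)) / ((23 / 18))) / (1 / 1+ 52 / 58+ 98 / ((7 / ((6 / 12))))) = -787263 / 15824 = -49.75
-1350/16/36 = -75/32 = -2.34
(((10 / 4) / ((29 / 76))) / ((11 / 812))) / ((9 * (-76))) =-70 / 99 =-0.71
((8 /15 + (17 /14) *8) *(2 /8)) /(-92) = -269 /9660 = -0.03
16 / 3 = 5.33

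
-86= -86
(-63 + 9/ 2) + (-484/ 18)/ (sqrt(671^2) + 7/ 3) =-88688/ 1515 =-58.54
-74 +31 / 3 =-191 / 3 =-63.67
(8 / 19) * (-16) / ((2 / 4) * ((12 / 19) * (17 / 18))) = -384 / 17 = -22.59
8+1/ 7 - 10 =-13/ 7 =-1.86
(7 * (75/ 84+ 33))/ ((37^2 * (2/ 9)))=0.78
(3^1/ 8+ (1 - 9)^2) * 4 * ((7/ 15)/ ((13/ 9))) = 2163/ 26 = 83.19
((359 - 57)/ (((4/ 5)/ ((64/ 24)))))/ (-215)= -604/ 129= -4.68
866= 866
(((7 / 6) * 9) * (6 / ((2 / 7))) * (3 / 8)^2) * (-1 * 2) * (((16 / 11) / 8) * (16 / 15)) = -1323 / 110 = -12.03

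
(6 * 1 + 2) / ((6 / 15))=20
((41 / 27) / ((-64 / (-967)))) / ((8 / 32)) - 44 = 20639 / 432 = 47.78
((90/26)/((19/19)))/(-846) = -5/1222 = -0.00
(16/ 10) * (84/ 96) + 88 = 447/ 5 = 89.40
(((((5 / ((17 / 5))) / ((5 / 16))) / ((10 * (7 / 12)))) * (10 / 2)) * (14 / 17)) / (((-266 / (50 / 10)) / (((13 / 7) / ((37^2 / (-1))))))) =31200 / 368341771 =0.00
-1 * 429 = -429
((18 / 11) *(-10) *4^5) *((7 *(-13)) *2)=33546240 / 11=3049658.18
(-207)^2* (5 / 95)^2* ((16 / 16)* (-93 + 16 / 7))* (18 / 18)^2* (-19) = 27209115 / 133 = 204579.81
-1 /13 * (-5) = 5 /13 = 0.38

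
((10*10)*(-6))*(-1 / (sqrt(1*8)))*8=1200*sqrt(2)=1697.06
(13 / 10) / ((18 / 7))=91 / 180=0.51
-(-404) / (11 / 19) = 7676 / 11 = 697.82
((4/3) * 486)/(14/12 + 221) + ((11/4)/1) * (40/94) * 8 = 769256/62651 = 12.28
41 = 41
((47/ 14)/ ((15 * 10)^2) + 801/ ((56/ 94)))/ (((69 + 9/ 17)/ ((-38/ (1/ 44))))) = -1504797815741/ 46541250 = -32332.56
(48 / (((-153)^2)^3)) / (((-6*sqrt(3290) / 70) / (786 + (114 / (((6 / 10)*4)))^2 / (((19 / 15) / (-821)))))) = 1299218*sqrt(3290) / 66989067658407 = 0.00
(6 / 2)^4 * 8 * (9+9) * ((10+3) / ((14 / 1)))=75816 / 7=10830.86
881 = 881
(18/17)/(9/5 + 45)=0.02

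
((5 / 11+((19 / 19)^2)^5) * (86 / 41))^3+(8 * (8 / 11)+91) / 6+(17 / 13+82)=304919461257 / 2385080126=127.84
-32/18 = -16/9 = -1.78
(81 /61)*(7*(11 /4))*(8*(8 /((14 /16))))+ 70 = 1939.64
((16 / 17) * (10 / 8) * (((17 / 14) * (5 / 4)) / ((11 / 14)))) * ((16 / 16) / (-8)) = -25 / 88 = -0.28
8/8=1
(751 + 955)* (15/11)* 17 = 435030/11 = 39548.18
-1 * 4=-4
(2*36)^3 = 373248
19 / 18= 1.06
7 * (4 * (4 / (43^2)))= 0.06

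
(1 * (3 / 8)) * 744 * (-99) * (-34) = 939114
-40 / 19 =-2.11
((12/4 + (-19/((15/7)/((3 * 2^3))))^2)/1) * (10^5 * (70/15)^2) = 887622064000/9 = 98624673777.78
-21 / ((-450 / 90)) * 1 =21 / 5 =4.20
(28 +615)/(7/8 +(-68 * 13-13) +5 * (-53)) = -5144/9289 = -0.55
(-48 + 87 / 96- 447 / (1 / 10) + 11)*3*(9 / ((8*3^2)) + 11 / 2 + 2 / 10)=-78743.99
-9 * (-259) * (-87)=-202797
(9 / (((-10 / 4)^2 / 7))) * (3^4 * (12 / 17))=244944 / 425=576.34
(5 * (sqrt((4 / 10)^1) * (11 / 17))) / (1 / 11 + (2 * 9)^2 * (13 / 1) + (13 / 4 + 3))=0.00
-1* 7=-7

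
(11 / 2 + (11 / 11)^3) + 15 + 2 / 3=133 / 6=22.17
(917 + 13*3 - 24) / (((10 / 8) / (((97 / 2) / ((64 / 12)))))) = 67803 / 10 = 6780.30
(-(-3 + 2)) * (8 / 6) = 4 / 3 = 1.33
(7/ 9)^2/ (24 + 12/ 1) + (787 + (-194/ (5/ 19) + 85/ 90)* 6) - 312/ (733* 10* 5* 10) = -969996188023/ 267178500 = -3630.52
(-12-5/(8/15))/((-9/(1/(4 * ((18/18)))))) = 19/32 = 0.59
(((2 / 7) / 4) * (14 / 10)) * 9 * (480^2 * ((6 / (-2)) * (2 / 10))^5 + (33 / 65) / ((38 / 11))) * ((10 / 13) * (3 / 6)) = -9956681973 / 1605500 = -6201.61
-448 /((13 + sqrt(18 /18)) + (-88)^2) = -224 /3879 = -0.06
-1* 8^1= -8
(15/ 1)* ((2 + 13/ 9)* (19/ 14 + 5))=13795/ 42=328.45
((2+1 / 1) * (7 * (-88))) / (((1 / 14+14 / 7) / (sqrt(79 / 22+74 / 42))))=-56 * sqrt(1142526) / 29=-2064.06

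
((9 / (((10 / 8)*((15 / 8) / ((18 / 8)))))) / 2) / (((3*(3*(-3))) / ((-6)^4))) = -5184 / 25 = -207.36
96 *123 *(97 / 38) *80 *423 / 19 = 19379761920 / 361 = 53683551.02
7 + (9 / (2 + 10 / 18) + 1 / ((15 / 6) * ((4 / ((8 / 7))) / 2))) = 8654 / 805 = 10.75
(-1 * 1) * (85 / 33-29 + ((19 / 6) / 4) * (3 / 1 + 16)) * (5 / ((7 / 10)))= 75125 / 924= 81.30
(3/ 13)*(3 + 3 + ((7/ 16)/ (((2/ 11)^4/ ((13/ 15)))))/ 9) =1539691/ 149760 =10.28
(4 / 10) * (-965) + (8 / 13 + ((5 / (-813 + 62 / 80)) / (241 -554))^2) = -518082698548417490 / 1344326363500237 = -385.38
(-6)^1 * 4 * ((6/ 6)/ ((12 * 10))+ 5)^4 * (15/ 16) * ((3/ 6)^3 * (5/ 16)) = -130466162401/ 235929600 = -552.99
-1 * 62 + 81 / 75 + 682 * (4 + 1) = 83727 / 25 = 3349.08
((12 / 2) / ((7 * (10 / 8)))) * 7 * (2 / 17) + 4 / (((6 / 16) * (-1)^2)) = 2864 / 255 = 11.23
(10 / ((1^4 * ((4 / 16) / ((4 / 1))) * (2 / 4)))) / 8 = 40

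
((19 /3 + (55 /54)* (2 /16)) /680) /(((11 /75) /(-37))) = -516335 /215424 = -2.40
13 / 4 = 3.25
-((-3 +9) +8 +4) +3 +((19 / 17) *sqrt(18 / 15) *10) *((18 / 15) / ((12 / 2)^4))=-14.99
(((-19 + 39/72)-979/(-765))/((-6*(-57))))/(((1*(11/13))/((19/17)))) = -1366729/20599920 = -0.07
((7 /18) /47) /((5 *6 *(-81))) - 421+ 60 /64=-3454224373 /8223120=-420.06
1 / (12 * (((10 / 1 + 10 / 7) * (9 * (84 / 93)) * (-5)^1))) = -31 / 172800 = -0.00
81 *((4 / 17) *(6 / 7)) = 1944 / 119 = 16.34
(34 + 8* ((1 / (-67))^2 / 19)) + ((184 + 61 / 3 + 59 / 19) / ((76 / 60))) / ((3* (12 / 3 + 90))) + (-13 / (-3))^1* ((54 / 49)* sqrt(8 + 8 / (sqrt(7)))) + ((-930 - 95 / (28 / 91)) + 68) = -1038434031095 / 913978356 + 468* sqrt(14* sqrt(7) + 98) / 343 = -1120.31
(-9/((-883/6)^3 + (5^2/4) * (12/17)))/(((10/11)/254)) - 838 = -4458115951814/5319952445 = -838.00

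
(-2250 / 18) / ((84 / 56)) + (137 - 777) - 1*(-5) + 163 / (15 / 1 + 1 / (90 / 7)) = -2880325 / 4071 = -707.52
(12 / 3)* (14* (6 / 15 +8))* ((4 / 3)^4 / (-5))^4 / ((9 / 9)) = 3367254360064 / 44840334375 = 75.09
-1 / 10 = -0.10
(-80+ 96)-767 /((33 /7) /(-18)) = 32390 /11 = 2944.55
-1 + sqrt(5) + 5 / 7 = -2 / 7 + sqrt(5) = 1.95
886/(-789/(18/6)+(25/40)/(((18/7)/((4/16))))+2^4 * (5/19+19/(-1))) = -9696384/6158503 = -1.57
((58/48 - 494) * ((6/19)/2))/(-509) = 11827/77368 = 0.15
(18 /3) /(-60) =-1 /10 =-0.10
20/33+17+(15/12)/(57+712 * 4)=1350277/76692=17.61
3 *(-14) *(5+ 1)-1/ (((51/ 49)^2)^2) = -1710595453/ 6765201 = -252.85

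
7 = 7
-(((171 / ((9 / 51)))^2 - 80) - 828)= -938053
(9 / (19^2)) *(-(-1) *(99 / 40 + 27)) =0.73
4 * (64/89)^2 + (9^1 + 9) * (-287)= -40903502/7921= -5163.93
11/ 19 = 0.58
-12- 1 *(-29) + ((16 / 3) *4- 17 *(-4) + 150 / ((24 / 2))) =118.83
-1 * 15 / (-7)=15 / 7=2.14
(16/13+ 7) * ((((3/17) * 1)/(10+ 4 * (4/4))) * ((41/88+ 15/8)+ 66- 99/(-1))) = 2363523/136136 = 17.36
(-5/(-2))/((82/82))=5/2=2.50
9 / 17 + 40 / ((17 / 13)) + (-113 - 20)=-1732 / 17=-101.88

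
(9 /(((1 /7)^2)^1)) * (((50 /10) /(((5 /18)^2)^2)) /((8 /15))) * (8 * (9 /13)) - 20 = 1249942732 /325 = 3845977.64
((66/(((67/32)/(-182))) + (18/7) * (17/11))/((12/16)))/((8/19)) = -18154.82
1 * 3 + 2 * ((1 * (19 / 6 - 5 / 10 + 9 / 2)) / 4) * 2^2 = 52 / 3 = 17.33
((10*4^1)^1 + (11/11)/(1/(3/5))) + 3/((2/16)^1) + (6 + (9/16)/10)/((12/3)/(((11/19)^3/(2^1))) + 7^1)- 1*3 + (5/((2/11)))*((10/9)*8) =28299956707/92432160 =306.17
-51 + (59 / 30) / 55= -84091 / 1650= -50.96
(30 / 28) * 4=30 / 7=4.29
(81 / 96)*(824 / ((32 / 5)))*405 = 43996.29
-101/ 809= -0.12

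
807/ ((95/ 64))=51648/ 95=543.66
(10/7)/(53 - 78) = -2/35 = -0.06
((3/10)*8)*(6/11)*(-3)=-216/55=-3.93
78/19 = 4.11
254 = 254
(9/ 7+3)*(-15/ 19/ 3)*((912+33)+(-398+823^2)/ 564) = -30247775/ 12502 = -2419.43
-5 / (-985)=1 / 197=0.01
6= 6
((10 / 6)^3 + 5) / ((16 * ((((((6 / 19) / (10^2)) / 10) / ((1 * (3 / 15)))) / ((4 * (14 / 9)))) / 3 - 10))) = -1729000 / 28727757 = -0.06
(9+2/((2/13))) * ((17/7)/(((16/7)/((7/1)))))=1309/8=163.62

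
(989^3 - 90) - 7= 967361572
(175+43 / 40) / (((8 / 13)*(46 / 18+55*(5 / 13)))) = 10712403 / 887680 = 12.07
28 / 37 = 0.76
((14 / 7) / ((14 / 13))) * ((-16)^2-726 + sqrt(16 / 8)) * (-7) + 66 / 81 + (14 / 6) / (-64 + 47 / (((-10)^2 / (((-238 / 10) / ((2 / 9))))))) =6092.41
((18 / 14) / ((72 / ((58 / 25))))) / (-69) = -29 / 48300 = -0.00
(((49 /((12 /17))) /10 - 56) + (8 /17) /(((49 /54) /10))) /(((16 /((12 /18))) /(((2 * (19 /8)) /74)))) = -83323949 /710115840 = -0.12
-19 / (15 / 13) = -247 / 15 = -16.47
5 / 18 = 0.28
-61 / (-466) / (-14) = -61 / 6524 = -0.01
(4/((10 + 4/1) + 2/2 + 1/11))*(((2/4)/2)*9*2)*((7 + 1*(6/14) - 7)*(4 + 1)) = 1485/581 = 2.56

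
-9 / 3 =-3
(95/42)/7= 95/294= 0.32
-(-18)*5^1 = 90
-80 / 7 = -11.43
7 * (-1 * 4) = -28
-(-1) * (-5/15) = -1/3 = -0.33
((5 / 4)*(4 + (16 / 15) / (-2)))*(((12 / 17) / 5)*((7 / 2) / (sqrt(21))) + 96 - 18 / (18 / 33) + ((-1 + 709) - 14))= 26*sqrt(21) / 255 + 9841 / 3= 3280.80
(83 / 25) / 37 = 83 / 925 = 0.09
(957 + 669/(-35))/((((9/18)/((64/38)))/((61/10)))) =64076352/3325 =19271.08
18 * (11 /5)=198 /5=39.60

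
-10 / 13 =-0.77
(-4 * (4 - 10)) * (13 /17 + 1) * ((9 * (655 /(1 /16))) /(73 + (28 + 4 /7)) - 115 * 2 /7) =356652000 /9401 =37937.67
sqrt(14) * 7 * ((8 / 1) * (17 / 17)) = 209.53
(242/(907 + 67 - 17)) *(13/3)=286/261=1.10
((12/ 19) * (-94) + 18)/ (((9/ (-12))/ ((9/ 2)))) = 4716/ 19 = 248.21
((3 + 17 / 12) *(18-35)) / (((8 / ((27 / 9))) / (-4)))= 901 / 8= 112.62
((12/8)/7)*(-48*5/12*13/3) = -130/7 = -18.57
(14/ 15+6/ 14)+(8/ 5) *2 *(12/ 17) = 6463/ 1785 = 3.62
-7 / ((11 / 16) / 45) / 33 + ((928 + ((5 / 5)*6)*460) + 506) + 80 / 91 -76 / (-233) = 10727442458 / 2565563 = 4181.32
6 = 6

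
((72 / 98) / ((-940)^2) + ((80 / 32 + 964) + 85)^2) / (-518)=-2134.46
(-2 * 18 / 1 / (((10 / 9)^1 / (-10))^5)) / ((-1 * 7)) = -2125764 / 7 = -303680.57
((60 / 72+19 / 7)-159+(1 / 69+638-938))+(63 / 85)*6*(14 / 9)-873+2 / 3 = -108455287 / 82110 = -1320.85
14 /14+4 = 5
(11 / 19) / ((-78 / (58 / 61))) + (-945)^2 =40365622706 / 45201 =893024.99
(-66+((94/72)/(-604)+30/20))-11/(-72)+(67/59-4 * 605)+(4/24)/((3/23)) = -353785087/142544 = -2481.94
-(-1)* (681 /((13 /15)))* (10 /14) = 51075 /91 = 561.26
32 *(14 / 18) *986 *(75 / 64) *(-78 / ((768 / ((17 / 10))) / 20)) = -19066775 / 192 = -99306.12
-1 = -1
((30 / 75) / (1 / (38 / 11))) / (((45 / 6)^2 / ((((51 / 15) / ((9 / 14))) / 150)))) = 36176 / 41765625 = 0.00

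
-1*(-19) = 19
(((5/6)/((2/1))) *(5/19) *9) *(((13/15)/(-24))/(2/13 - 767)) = 845/18183456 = 0.00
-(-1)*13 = 13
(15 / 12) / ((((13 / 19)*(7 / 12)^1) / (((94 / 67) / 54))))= 4465 / 54873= 0.08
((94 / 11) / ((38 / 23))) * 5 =5405 / 209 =25.86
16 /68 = 4 /17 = 0.24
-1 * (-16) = 16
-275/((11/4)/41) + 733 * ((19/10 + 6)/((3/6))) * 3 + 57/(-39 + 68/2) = 153164/5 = 30632.80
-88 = -88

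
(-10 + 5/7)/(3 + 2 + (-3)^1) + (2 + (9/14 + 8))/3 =-23/21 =-1.10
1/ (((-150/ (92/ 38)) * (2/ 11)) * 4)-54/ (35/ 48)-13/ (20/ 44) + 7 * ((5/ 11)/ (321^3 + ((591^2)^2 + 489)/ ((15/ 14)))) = -10265768545655782301/ 99978914566561800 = -102.68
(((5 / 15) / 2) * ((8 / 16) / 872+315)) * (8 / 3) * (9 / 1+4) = 7141693 / 3924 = 1820.00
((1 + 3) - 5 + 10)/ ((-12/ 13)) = -39/ 4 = -9.75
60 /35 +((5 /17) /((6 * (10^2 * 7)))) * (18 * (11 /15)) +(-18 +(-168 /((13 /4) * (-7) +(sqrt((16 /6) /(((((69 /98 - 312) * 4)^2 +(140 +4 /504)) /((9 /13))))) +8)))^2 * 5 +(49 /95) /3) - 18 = 614.62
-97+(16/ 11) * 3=-92.64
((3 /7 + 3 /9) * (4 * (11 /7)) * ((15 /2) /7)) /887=1760 /304241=0.01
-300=-300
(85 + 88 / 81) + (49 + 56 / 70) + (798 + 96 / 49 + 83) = 20218991 / 19845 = 1018.85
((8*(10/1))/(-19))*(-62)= 4960/19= 261.05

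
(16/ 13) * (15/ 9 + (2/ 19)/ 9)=4592/ 2223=2.07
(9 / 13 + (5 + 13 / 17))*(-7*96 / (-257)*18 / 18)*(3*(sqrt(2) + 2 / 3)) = 1917888 / 56797 + 2876832*sqrt(2) / 56797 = 105.40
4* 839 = 3356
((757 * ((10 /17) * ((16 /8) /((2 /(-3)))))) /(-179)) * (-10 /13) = -227100 /39559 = -5.74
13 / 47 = 0.28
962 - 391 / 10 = 9229 / 10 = 922.90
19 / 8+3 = 43 / 8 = 5.38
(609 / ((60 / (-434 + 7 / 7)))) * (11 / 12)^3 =-116993569 / 34560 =-3385.23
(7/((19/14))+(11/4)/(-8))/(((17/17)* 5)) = 2927/3040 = 0.96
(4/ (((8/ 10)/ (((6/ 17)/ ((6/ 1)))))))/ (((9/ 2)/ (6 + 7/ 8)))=275/ 612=0.45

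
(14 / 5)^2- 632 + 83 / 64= -622.86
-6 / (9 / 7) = -14 / 3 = -4.67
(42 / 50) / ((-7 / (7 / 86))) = -21 / 2150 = -0.01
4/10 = 2/5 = 0.40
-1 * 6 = -6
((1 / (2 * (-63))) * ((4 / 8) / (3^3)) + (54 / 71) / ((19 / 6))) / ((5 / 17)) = 37453499 / 45892980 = 0.82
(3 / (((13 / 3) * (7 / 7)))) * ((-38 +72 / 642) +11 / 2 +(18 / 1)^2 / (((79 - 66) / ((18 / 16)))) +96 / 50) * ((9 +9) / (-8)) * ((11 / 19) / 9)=4181859 / 17178850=0.24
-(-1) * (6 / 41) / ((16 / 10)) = 15 / 164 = 0.09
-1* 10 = -10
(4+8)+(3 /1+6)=21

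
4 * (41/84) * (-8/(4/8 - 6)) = 656/231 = 2.84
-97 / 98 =-0.99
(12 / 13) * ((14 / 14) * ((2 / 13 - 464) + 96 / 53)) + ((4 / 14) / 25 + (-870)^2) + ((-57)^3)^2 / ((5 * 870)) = 785558008333429 / 90913550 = 8640714.26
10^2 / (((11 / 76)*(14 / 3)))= 11400 / 77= 148.05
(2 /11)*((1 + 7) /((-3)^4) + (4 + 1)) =826 /891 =0.93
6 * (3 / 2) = 9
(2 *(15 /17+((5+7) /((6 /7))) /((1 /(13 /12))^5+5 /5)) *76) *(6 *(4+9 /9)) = 89074683408 /2108425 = 42247.02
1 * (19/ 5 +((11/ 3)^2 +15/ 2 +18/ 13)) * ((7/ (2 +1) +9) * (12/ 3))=2078828/ 1755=1184.52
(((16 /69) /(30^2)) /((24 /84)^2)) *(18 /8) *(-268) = -3283 /1725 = -1.90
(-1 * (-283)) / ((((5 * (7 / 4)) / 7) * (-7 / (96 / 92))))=-27168 / 805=-33.75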